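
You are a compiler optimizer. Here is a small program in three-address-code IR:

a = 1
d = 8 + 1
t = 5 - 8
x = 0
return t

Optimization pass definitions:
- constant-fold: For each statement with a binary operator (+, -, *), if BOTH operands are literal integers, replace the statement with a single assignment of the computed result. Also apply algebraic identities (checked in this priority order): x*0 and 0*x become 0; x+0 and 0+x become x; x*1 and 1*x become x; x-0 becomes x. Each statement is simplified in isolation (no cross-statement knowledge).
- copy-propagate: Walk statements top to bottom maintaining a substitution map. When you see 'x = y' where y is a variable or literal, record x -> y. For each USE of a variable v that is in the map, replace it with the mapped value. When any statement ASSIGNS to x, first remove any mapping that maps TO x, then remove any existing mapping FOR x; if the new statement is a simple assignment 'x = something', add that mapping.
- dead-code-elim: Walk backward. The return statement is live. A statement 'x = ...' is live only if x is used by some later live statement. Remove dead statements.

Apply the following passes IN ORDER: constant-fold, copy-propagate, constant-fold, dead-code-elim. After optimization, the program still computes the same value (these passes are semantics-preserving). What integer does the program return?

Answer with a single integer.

Answer: -3

Derivation:
Initial IR:
  a = 1
  d = 8 + 1
  t = 5 - 8
  x = 0
  return t
After constant-fold (5 stmts):
  a = 1
  d = 9
  t = -3
  x = 0
  return t
After copy-propagate (5 stmts):
  a = 1
  d = 9
  t = -3
  x = 0
  return -3
After constant-fold (5 stmts):
  a = 1
  d = 9
  t = -3
  x = 0
  return -3
After dead-code-elim (1 stmts):
  return -3
Evaluate:
  a = 1  =>  a = 1
  d = 8 + 1  =>  d = 9
  t = 5 - 8  =>  t = -3
  x = 0  =>  x = 0
  return t = -3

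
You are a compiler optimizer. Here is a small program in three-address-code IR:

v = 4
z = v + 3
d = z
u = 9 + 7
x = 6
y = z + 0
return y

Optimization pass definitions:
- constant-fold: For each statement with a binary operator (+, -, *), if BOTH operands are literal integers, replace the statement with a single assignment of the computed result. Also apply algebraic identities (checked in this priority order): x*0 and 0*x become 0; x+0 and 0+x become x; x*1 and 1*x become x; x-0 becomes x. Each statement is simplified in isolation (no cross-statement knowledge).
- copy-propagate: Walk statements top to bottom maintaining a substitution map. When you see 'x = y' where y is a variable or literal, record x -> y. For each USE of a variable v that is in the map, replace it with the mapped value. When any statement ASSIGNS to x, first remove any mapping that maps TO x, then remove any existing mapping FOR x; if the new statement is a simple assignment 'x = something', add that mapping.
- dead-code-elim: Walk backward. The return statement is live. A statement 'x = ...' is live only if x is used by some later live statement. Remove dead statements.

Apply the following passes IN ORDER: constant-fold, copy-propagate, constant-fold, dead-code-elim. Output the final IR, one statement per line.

Initial IR:
  v = 4
  z = v + 3
  d = z
  u = 9 + 7
  x = 6
  y = z + 0
  return y
After constant-fold (7 stmts):
  v = 4
  z = v + 3
  d = z
  u = 16
  x = 6
  y = z
  return y
After copy-propagate (7 stmts):
  v = 4
  z = 4 + 3
  d = z
  u = 16
  x = 6
  y = z
  return z
After constant-fold (7 stmts):
  v = 4
  z = 7
  d = z
  u = 16
  x = 6
  y = z
  return z
After dead-code-elim (2 stmts):
  z = 7
  return z

Answer: z = 7
return z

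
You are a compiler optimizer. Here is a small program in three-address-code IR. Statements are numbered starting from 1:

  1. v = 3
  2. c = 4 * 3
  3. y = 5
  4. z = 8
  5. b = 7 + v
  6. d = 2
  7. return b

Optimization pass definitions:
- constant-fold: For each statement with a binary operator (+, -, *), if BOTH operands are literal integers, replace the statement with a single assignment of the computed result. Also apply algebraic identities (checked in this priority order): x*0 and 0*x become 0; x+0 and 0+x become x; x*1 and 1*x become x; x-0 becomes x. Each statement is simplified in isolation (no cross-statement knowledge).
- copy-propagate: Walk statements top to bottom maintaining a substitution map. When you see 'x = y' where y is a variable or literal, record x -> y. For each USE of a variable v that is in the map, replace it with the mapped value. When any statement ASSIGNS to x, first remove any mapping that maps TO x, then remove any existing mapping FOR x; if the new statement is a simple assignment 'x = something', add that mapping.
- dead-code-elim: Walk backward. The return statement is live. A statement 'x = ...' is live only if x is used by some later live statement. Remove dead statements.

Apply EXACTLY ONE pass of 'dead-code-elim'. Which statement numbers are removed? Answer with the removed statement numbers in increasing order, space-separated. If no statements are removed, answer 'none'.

Backward liveness scan:
Stmt 1 'v = 3': KEEP (v is live); live-in = []
Stmt 2 'c = 4 * 3': DEAD (c not in live set ['v'])
Stmt 3 'y = 5': DEAD (y not in live set ['v'])
Stmt 4 'z = 8': DEAD (z not in live set ['v'])
Stmt 5 'b = 7 + v': KEEP (b is live); live-in = ['v']
Stmt 6 'd = 2': DEAD (d not in live set ['b'])
Stmt 7 'return b': KEEP (return); live-in = ['b']
Removed statement numbers: [2, 3, 4, 6]
Surviving IR:
  v = 3
  b = 7 + v
  return b

Answer: 2 3 4 6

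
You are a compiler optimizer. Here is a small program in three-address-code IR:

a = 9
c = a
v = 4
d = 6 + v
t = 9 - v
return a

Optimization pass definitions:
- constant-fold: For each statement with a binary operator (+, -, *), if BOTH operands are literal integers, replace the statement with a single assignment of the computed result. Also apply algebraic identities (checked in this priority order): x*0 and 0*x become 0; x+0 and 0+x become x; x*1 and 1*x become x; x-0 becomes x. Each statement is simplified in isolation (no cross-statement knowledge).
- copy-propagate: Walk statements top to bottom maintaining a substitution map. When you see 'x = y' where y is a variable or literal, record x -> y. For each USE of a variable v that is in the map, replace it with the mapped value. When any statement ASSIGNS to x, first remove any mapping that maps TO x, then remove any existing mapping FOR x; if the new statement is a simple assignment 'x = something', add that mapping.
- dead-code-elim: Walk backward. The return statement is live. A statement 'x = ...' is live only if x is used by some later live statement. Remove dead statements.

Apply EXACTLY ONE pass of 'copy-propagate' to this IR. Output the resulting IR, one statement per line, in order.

Applying copy-propagate statement-by-statement:
  [1] a = 9  (unchanged)
  [2] c = a  -> c = 9
  [3] v = 4  (unchanged)
  [4] d = 6 + v  -> d = 6 + 4
  [5] t = 9 - v  -> t = 9 - 4
  [6] return a  -> return 9
Result (6 stmts):
  a = 9
  c = 9
  v = 4
  d = 6 + 4
  t = 9 - 4
  return 9

Answer: a = 9
c = 9
v = 4
d = 6 + 4
t = 9 - 4
return 9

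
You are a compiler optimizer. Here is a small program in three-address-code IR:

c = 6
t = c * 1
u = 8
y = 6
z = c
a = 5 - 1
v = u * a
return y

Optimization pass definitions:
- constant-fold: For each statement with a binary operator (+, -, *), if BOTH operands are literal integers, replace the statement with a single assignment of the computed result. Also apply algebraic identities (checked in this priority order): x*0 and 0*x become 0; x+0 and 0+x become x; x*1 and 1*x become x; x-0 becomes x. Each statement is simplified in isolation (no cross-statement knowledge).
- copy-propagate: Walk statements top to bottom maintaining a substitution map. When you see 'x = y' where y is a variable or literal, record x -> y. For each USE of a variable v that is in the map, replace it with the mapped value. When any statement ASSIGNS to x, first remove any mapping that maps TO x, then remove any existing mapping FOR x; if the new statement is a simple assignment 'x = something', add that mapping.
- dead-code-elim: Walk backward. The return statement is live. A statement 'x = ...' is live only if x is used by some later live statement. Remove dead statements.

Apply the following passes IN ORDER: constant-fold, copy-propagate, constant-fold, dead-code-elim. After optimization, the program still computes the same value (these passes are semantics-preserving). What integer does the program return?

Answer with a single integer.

Initial IR:
  c = 6
  t = c * 1
  u = 8
  y = 6
  z = c
  a = 5 - 1
  v = u * a
  return y
After constant-fold (8 stmts):
  c = 6
  t = c
  u = 8
  y = 6
  z = c
  a = 4
  v = u * a
  return y
After copy-propagate (8 stmts):
  c = 6
  t = 6
  u = 8
  y = 6
  z = 6
  a = 4
  v = 8 * 4
  return 6
After constant-fold (8 stmts):
  c = 6
  t = 6
  u = 8
  y = 6
  z = 6
  a = 4
  v = 32
  return 6
After dead-code-elim (1 stmts):
  return 6
Evaluate:
  c = 6  =>  c = 6
  t = c * 1  =>  t = 6
  u = 8  =>  u = 8
  y = 6  =>  y = 6
  z = c  =>  z = 6
  a = 5 - 1  =>  a = 4
  v = u * a  =>  v = 32
  return y = 6

Answer: 6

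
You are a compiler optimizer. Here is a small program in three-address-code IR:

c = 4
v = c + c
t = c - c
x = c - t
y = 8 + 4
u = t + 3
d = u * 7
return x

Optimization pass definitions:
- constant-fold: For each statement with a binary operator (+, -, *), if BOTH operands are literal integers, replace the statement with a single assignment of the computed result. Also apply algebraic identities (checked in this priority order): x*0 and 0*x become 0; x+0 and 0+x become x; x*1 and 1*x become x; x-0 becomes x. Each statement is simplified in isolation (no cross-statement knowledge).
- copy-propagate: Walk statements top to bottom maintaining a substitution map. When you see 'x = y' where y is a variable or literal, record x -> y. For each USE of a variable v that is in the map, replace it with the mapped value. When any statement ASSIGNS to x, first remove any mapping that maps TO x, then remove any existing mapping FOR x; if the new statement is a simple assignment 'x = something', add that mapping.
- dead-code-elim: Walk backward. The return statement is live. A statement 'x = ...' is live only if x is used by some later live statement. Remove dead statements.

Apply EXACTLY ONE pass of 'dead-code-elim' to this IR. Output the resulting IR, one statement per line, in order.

Answer: c = 4
t = c - c
x = c - t
return x

Derivation:
Applying dead-code-elim statement-by-statement:
  [8] return x  -> KEEP (return); live=['x']
  [7] d = u * 7  -> DEAD (d not live)
  [6] u = t + 3  -> DEAD (u not live)
  [5] y = 8 + 4  -> DEAD (y not live)
  [4] x = c - t  -> KEEP; live=['c', 't']
  [3] t = c - c  -> KEEP; live=['c']
  [2] v = c + c  -> DEAD (v not live)
  [1] c = 4  -> KEEP; live=[]
Result (4 stmts):
  c = 4
  t = c - c
  x = c - t
  return x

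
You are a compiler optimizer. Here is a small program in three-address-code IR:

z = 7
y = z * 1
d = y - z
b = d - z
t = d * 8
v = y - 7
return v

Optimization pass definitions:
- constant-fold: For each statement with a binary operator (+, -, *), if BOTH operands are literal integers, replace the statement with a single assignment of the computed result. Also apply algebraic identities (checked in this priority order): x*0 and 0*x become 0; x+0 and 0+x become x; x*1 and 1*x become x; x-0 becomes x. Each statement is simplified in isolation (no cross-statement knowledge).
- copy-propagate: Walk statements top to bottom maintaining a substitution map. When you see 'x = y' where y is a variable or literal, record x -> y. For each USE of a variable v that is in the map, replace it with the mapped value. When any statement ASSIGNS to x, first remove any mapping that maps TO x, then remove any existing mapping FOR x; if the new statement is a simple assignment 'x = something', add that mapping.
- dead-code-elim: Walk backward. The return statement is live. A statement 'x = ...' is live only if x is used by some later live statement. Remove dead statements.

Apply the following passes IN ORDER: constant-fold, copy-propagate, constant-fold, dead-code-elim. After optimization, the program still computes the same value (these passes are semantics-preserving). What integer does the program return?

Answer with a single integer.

Initial IR:
  z = 7
  y = z * 1
  d = y - z
  b = d - z
  t = d * 8
  v = y - 7
  return v
After constant-fold (7 stmts):
  z = 7
  y = z
  d = y - z
  b = d - z
  t = d * 8
  v = y - 7
  return v
After copy-propagate (7 stmts):
  z = 7
  y = 7
  d = 7 - 7
  b = d - 7
  t = d * 8
  v = 7 - 7
  return v
After constant-fold (7 stmts):
  z = 7
  y = 7
  d = 0
  b = d - 7
  t = d * 8
  v = 0
  return v
After dead-code-elim (2 stmts):
  v = 0
  return v
Evaluate:
  z = 7  =>  z = 7
  y = z * 1  =>  y = 7
  d = y - z  =>  d = 0
  b = d - z  =>  b = -7
  t = d * 8  =>  t = 0
  v = y - 7  =>  v = 0
  return v = 0

Answer: 0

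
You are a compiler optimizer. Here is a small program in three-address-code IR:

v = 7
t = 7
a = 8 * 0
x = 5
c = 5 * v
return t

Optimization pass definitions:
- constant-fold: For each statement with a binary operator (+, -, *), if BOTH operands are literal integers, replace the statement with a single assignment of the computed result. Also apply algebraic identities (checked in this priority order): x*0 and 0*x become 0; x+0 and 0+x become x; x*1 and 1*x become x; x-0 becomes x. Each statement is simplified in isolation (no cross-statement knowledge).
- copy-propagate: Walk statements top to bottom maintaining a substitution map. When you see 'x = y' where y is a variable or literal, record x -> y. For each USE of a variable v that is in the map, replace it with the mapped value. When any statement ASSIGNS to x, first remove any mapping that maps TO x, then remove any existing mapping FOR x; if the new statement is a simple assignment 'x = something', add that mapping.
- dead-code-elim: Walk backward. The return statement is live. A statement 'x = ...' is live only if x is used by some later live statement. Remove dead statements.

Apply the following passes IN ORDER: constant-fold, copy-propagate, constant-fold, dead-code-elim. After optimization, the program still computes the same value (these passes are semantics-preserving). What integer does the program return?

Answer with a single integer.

Answer: 7

Derivation:
Initial IR:
  v = 7
  t = 7
  a = 8 * 0
  x = 5
  c = 5 * v
  return t
After constant-fold (6 stmts):
  v = 7
  t = 7
  a = 0
  x = 5
  c = 5 * v
  return t
After copy-propagate (6 stmts):
  v = 7
  t = 7
  a = 0
  x = 5
  c = 5 * 7
  return 7
After constant-fold (6 stmts):
  v = 7
  t = 7
  a = 0
  x = 5
  c = 35
  return 7
After dead-code-elim (1 stmts):
  return 7
Evaluate:
  v = 7  =>  v = 7
  t = 7  =>  t = 7
  a = 8 * 0  =>  a = 0
  x = 5  =>  x = 5
  c = 5 * v  =>  c = 35
  return t = 7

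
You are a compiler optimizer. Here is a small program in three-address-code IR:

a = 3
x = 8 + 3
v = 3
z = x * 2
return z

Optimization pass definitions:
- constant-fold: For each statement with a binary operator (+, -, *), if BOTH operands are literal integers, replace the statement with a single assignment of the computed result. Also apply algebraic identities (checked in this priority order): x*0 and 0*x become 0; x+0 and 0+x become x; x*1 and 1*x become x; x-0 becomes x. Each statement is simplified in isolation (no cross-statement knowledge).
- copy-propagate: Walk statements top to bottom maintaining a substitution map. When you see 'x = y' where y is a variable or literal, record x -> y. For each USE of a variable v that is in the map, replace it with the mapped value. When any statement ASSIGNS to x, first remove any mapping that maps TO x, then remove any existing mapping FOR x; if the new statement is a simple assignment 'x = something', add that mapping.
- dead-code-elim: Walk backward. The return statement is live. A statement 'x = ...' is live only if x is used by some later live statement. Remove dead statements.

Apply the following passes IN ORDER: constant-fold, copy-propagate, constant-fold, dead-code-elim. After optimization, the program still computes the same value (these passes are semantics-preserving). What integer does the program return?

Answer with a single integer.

Initial IR:
  a = 3
  x = 8 + 3
  v = 3
  z = x * 2
  return z
After constant-fold (5 stmts):
  a = 3
  x = 11
  v = 3
  z = x * 2
  return z
After copy-propagate (5 stmts):
  a = 3
  x = 11
  v = 3
  z = 11 * 2
  return z
After constant-fold (5 stmts):
  a = 3
  x = 11
  v = 3
  z = 22
  return z
After dead-code-elim (2 stmts):
  z = 22
  return z
Evaluate:
  a = 3  =>  a = 3
  x = 8 + 3  =>  x = 11
  v = 3  =>  v = 3
  z = x * 2  =>  z = 22
  return z = 22

Answer: 22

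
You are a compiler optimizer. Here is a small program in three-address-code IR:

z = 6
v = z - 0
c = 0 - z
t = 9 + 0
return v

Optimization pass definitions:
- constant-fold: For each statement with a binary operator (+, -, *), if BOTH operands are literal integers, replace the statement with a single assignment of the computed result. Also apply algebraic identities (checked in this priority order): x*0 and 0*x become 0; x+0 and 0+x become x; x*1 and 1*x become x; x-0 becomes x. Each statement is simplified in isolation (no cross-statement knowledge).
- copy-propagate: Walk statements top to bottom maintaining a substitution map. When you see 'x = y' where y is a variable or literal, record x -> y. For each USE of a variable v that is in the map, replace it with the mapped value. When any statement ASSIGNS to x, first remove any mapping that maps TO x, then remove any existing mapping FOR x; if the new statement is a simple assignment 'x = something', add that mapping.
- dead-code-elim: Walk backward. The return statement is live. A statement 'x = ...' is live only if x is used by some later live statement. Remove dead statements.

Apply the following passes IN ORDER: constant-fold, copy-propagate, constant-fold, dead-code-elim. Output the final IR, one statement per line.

Answer: return 6

Derivation:
Initial IR:
  z = 6
  v = z - 0
  c = 0 - z
  t = 9 + 0
  return v
After constant-fold (5 stmts):
  z = 6
  v = z
  c = 0 - z
  t = 9
  return v
After copy-propagate (5 stmts):
  z = 6
  v = 6
  c = 0 - 6
  t = 9
  return 6
After constant-fold (5 stmts):
  z = 6
  v = 6
  c = -6
  t = 9
  return 6
After dead-code-elim (1 stmts):
  return 6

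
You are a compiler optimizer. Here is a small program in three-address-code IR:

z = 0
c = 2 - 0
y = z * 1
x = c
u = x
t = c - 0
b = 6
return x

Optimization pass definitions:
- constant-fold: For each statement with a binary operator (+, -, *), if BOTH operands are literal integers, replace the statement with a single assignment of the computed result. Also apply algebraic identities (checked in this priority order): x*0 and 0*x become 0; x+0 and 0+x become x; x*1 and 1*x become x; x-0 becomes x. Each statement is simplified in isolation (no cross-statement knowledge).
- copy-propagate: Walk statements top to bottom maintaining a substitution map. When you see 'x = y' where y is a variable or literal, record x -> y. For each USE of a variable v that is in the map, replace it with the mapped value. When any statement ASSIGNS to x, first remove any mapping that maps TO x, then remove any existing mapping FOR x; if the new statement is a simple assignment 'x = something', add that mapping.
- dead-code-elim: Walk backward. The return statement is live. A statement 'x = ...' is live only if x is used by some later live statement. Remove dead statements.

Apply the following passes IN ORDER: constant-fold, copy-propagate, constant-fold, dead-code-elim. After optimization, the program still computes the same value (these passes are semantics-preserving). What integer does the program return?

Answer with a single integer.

Initial IR:
  z = 0
  c = 2 - 0
  y = z * 1
  x = c
  u = x
  t = c - 0
  b = 6
  return x
After constant-fold (8 stmts):
  z = 0
  c = 2
  y = z
  x = c
  u = x
  t = c
  b = 6
  return x
After copy-propagate (8 stmts):
  z = 0
  c = 2
  y = 0
  x = 2
  u = 2
  t = 2
  b = 6
  return 2
After constant-fold (8 stmts):
  z = 0
  c = 2
  y = 0
  x = 2
  u = 2
  t = 2
  b = 6
  return 2
After dead-code-elim (1 stmts):
  return 2
Evaluate:
  z = 0  =>  z = 0
  c = 2 - 0  =>  c = 2
  y = z * 1  =>  y = 0
  x = c  =>  x = 2
  u = x  =>  u = 2
  t = c - 0  =>  t = 2
  b = 6  =>  b = 6
  return x = 2

Answer: 2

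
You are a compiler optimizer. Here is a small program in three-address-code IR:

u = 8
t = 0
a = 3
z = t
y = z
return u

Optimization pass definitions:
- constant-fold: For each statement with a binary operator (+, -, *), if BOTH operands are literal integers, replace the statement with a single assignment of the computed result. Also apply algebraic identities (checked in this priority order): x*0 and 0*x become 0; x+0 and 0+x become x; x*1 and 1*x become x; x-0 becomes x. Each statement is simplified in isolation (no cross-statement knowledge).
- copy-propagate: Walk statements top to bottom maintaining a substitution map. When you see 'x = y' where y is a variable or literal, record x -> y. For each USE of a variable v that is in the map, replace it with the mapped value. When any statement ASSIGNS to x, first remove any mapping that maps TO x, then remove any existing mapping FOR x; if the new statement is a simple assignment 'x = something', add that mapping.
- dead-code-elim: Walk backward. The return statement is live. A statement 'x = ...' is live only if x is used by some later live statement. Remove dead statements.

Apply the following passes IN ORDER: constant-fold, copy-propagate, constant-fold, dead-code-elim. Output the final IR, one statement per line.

Answer: return 8

Derivation:
Initial IR:
  u = 8
  t = 0
  a = 3
  z = t
  y = z
  return u
After constant-fold (6 stmts):
  u = 8
  t = 0
  a = 3
  z = t
  y = z
  return u
After copy-propagate (6 stmts):
  u = 8
  t = 0
  a = 3
  z = 0
  y = 0
  return 8
After constant-fold (6 stmts):
  u = 8
  t = 0
  a = 3
  z = 0
  y = 0
  return 8
After dead-code-elim (1 stmts):
  return 8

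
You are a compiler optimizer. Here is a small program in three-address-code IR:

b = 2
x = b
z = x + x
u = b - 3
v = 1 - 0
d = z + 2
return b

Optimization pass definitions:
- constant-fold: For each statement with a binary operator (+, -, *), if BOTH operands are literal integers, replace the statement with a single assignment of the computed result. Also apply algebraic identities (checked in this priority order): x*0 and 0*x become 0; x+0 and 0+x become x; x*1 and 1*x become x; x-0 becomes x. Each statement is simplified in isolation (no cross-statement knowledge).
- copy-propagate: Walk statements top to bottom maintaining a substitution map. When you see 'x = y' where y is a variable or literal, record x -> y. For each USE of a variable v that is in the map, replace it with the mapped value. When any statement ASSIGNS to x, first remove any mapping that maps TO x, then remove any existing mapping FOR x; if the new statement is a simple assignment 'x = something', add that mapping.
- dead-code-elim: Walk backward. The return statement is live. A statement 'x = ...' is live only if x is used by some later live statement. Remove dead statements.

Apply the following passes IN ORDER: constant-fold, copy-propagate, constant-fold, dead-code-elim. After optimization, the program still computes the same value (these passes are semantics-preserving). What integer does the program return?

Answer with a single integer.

Answer: 2

Derivation:
Initial IR:
  b = 2
  x = b
  z = x + x
  u = b - 3
  v = 1 - 0
  d = z + 2
  return b
After constant-fold (7 stmts):
  b = 2
  x = b
  z = x + x
  u = b - 3
  v = 1
  d = z + 2
  return b
After copy-propagate (7 stmts):
  b = 2
  x = 2
  z = 2 + 2
  u = 2 - 3
  v = 1
  d = z + 2
  return 2
After constant-fold (7 stmts):
  b = 2
  x = 2
  z = 4
  u = -1
  v = 1
  d = z + 2
  return 2
After dead-code-elim (1 stmts):
  return 2
Evaluate:
  b = 2  =>  b = 2
  x = b  =>  x = 2
  z = x + x  =>  z = 4
  u = b - 3  =>  u = -1
  v = 1 - 0  =>  v = 1
  d = z + 2  =>  d = 6
  return b = 2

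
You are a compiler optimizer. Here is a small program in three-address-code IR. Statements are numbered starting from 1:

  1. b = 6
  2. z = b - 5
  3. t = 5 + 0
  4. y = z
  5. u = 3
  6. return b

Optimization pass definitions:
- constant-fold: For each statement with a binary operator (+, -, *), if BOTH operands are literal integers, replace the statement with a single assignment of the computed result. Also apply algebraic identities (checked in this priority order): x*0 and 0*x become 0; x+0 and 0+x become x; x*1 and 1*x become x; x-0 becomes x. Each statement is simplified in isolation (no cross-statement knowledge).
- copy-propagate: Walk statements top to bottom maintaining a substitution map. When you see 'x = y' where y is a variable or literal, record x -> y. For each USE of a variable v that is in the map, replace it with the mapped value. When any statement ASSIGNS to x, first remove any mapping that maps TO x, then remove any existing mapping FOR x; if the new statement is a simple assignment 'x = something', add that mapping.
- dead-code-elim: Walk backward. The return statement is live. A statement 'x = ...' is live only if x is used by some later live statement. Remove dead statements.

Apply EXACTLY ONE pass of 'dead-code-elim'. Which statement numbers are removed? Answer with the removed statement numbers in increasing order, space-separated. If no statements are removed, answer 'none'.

Answer: 2 3 4 5

Derivation:
Backward liveness scan:
Stmt 1 'b = 6': KEEP (b is live); live-in = []
Stmt 2 'z = b - 5': DEAD (z not in live set ['b'])
Stmt 3 't = 5 + 0': DEAD (t not in live set ['b'])
Stmt 4 'y = z': DEAD (y not in live set ['b'])
Stmt 5 'u = 3': DEAD (u not in live set ['b'])
Stmt 6 'return b': KEEP (return); live-in = ['b']
Removed statement numbers: [2, 3, 4, 5]
Surviving IR:
  b = 6
  return b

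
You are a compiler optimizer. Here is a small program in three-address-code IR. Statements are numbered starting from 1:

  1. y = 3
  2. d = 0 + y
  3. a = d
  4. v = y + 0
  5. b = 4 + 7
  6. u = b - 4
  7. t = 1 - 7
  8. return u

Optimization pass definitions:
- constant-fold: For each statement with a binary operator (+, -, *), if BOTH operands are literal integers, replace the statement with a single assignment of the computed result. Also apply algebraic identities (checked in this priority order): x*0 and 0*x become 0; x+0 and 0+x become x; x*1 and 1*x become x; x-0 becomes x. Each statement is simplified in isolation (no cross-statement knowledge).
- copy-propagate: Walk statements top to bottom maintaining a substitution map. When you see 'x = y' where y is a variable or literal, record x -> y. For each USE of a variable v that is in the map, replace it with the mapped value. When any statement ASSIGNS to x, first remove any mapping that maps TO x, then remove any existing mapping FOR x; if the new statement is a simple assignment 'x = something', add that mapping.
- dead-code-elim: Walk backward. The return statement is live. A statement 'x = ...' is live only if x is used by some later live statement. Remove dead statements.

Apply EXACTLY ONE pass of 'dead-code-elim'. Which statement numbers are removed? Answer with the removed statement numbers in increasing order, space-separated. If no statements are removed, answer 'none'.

Backward liveness scan:
Stmt 1 'y = 3': DEAD (y not in live set [])
Stmt 2 'd = 0 + y': DEAD (d not in live set [])
Stmt 3 'a = d': DEAD (a not in live set [])
Stmt 4 'v = y + 0': DEAD (v not in live set [])
Stmt 5 'b = 4 + 7': KEEP (b is live); live-in = []
Stmt 6 'u = b - 4': KEEP (u is live); live-in = ['b']
Stmt 7 't = 1 - 7': DEAD (t not in live set ['u'])
Stmt 8 'return u': KEEP (return); live-in = ['u']
Removed statement numbers: [1, 2, 3, 4, 7]
Surviving IR:
  b = 4 + 7
  u = b - 4
  return u

Answer: 1 2 3 4 7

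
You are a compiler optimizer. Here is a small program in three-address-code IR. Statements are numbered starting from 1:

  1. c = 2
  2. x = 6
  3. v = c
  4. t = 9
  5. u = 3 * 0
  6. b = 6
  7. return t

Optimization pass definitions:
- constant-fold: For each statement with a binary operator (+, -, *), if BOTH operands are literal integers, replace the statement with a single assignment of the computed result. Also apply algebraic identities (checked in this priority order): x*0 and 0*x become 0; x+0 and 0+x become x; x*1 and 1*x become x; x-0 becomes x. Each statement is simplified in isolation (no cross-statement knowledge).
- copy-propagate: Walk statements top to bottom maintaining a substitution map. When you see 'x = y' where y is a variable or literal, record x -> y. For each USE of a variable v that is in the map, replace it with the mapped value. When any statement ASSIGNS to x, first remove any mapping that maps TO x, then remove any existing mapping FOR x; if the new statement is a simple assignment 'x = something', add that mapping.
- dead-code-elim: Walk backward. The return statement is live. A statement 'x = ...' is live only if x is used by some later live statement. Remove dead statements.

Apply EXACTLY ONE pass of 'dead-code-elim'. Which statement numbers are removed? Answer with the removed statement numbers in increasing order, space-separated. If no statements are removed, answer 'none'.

Backward liveness scan:
Stmt 1 'c = 2': DEAD (c not in live set [])
Stmt 2 'x = 6': DEAD (x not in live set [])
Stmt 3 'v = c': DEAD (v not in live set [])
Stmt 4 't = 9': KEEP (t is live); live-in = []
Stmt 5 'u = 3 * 0': DEAD (u not in live set ['t'])
Stmt 6 'b = 6': DEAD (b not in live set ['t'])
Stmt 7 'return t': KEEP (return); live-in = ['t']
Removed statement numbers: [1, 2, 3, 5, 6]
Surviving IR:
  t = 9
  return t

Answer: 1 2 3 5 6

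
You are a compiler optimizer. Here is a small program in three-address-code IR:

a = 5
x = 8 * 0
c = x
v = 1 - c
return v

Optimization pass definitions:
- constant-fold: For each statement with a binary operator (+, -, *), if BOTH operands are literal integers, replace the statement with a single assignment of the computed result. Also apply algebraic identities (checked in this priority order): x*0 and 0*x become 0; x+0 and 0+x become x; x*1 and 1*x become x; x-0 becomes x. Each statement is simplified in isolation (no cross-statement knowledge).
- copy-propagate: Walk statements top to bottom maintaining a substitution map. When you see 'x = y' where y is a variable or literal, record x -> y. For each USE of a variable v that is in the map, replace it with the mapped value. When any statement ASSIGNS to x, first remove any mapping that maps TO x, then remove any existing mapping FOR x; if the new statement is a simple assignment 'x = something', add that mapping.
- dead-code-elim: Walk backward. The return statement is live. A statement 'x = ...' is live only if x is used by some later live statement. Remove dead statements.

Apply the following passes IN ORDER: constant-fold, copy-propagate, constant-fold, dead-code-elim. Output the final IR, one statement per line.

Answer: v = 1
return v

Derivation:
Initial IR:
  a = 5
  x = 8 * 0
  c = x
  v = 1 - c
  return v
After constant-fold (5 stmts):
  a = 5
  x = 0
  c = x
  v = 1 - c
  return v
After copy-propagate (5 stmts):
  a = 5
  x = 0
  c = 0
  v = 1 - 0
  return v
After constant-fold (5 stmts):
  a = 5
  x = 0
  c = 0
  v = 1
  return v
After dead-code-elim (2 stmts):
  v = 1
  return v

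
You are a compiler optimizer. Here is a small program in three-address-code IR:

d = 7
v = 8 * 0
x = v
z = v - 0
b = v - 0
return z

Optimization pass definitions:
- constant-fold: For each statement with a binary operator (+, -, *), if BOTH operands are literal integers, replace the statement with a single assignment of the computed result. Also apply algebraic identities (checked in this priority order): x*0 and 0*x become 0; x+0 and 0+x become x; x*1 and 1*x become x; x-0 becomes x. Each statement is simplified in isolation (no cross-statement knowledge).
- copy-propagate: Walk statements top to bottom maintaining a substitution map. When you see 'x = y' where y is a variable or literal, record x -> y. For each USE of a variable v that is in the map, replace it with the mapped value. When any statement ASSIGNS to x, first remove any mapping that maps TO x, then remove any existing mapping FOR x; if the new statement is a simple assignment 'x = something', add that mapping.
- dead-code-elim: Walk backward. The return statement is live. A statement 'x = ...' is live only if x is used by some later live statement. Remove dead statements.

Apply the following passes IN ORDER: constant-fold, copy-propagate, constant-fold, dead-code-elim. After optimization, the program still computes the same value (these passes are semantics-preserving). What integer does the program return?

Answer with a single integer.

Answer: 0

Derivation:
Initial IR:
  d = 7
  v = 8 * 0
  x = v
  z = v - 0
  b = v - 0
  return z
After constant-fold (6 stmts):
  d = 7
  v = 0
  x = v
  z = v
  b = v
  return z
After copy-propagate (6 stmts):
  d = 7
  v = 0
  x = 0
  z = 0
  b = 0
  return 0
After constant-fold (6 stmts):
  d = 7
  v = 0
  x = 0
  z = 0
  b = 0
  return 0
After dead-code-elim (1 stmts):
  return 0
Evaluate:
  d = 7  =>  d = 7
  v = 8 * 0  =>  v = 0
  x = v  =>  x = 0
  z = v - 0  =>  z = 0
  b = v - 0  =>  b = 0
  return z = 0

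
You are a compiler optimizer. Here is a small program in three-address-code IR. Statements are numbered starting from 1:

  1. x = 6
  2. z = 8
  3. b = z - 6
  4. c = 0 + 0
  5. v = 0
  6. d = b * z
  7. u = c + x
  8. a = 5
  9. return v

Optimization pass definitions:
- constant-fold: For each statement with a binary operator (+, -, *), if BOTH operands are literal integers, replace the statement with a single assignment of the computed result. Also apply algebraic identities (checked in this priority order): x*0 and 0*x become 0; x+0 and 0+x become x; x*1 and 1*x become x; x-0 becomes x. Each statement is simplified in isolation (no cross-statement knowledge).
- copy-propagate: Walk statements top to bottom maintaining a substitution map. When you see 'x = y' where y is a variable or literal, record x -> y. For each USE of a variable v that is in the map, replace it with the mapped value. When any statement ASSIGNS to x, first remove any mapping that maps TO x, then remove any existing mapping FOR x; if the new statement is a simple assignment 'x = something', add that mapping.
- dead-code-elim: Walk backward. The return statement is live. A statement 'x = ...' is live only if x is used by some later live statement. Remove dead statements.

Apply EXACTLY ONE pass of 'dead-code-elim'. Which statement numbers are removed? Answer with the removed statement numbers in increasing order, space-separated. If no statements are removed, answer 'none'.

Answer: 1 2 3 4 6 7 8

Derivation:
Backward liveness scan:
Stmt 1 'x = 6': DEAD (x not in live set [])
Stmt 2 'z = 8': DEAD (z not in live set [])
Stmt 3 'b = z - 6': DEAD (b not in live set [])
Stmt 4 'c = 0 + 0': DEAD (c not in live set [])
Stmt 5 'v = 0': KEEP (v is live); live-in = []
Stmt 6 'd = b * z': DEAD (d not in live set ['v'])
Stmt 7 'u = c + x': DEAD (u not in live set ['v'])
Stmt 8 'a = 5': DEAD (a not in live set ['v'])
Stmt 9 'return v': KEEP (return); live-in = ['v']
Removed statement numbers: [1, 2, 3, 4, 6, 7, 8]
Surviving IR:
  v = 0
  return v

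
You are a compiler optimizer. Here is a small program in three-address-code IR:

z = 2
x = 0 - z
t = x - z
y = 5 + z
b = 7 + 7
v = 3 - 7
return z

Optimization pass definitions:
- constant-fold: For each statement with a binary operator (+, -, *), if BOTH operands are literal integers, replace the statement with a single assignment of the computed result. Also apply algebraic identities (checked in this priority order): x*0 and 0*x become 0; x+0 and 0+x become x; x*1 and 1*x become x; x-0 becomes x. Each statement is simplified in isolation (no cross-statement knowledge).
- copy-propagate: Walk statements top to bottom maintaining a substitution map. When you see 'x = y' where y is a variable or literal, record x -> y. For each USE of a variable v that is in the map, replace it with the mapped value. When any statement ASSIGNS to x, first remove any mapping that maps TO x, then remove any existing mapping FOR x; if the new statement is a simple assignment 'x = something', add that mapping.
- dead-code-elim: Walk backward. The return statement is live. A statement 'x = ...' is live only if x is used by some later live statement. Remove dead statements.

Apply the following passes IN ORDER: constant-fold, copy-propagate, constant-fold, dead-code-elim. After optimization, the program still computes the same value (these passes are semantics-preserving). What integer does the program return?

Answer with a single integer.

Answer: 2

Derivation:
Initial IR:
  z = 2
  x = 0 - z
  t = x - z
  y = 5 + z
  b = 7 + 7
  v = 3 - 7
  return z
After constant-fold (7 stmts):
  z = 2
  x = 0 - z
  t = x - z
  y = 5 + z
  b = 14
  v = -4
  return z
After copy-propagate (7 stmts):
  z = 2
  x = 0 - 2
  t = x - 2
  y = 5 + 2
  b = 14
  v = -4
  return 2
After constant-fold (7 stmts):
  z = 2
  x = -2
  t = x - 2
  y = 7
  b = 14
  v = -4
  return 2
After dead-code-elim (1 stmts):
  return 2
Evaluate:
  z = 2  =>  z = 2
  x = 0 - z  =>  x = -2
  t = x - z  =>  t = -4
  y = 5 + z  =>  y = 7
  b = 7 + 7  =>  b = 14
  v = 3 - 7  =>  v = -4
  return z = 2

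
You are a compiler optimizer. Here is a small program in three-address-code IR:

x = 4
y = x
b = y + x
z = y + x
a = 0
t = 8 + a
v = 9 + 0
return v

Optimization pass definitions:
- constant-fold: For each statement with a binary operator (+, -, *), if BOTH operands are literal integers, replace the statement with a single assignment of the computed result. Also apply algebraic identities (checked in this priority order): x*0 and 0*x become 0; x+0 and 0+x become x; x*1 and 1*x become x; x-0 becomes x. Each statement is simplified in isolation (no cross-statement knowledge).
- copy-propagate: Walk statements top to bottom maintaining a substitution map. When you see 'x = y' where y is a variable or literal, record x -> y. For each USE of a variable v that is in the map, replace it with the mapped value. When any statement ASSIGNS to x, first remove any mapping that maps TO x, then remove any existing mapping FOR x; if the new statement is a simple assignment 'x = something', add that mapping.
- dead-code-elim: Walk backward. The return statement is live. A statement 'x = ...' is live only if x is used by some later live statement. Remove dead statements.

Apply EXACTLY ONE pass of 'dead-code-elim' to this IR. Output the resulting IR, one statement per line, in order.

Answer: v = 9 + 0
return v

Derivation:
Applying dead-code-elim statement-by-statement:
  [8] return v  -> KEEP (return); live=['v']
  [7] v = 9 + 0  -> KEEP; live=[]
  [6] t = 8 + a  -> DEAD (t not live)
  [5] a = 0  -> DEAD (a not live)
  [4] z = y + x  -> DEAD (z not live)
  [3] b = y + x  -> DEAD (b not live)
  [2] y = x  -> DEAD (y not live)
  [1] x = 4  -> DEAD (x not live)
Result (2 stmts):
  v = 9 + 0
  return v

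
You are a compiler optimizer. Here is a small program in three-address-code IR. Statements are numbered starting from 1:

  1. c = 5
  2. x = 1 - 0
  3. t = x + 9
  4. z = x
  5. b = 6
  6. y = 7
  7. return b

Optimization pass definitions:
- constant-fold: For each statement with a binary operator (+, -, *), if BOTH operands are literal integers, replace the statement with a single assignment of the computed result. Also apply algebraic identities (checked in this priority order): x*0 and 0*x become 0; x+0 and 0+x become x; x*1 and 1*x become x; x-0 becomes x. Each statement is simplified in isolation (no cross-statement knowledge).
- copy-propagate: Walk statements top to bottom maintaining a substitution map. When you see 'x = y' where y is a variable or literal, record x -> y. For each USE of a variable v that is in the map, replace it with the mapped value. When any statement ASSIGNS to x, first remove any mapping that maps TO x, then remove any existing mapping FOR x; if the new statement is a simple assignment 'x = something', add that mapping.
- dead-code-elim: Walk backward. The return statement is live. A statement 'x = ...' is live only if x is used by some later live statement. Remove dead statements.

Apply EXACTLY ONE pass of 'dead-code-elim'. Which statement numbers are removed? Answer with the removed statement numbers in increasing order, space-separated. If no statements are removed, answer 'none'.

Backward liveness scan:
Stmt 1 'c = 5': DEAD (c not in live set [])
Stmt 2 'x = 1 - 0': DEAD (x not in live set [])
Stmt 3 't = x + 9': DEAD (t not in live set [])
Stmt 4 'z = x': DEAD (z not in live set [])
Stmt 5 'b = 6': KEEP (b is live); live-in = []
Stmt 6 'y = 7': DEAD (y not in live set ['b'])
Stmt 7 'return b': KEEP (return); live-in = ['b']
Removed statement numbers: [1, 2, 3, 4, 6]
Surviving IR:
  b = 6
  return b

Answer: 1 2 3 4 6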